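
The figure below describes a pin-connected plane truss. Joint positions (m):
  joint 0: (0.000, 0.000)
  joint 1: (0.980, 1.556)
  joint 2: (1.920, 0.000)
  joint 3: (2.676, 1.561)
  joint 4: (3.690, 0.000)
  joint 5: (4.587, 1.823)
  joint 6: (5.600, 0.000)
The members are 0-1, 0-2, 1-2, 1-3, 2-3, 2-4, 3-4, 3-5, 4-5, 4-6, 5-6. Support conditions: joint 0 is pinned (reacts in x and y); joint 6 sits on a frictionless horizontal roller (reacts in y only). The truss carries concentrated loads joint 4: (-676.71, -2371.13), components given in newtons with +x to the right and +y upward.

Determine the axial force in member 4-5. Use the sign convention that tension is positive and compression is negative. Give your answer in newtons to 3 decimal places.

N=7 nodes, M=11 members, R=3 reactions → 2N=14, M+R=14
member 0 (0-1): L=1.8389, (cx,cy)=(0.5329,0.8462)
member 1 (0-2): L=1.9200, (cx,cy)=(1.0000,0.0000)
member 2 (1-2): L=1.8179, (cx,cy)=(0.5171,-0.8559)
member 3 (1-3): L=1.6960, (cx,cy)=(1.0000,0.0029)
member 4 (2-3): L=1.7344, (cx,cy)=(0.4359,0.9000)
member 5 (2-4): L=1.7700, (cx,cy)=(1.0000,0.0000)
member 6 (3-4): L=1.8614, (cx,cy)=(0.5447,-0.8386)
member 7 (3-5): L=1.9289, (cx,cy)=(0.9907,0.1358)
member 8 (4-5): L=2.0317, (cx,cy)=(0.4415,0.8973)
member 9 (4-6): L=1.9100, (cx,cy)=(1.0000,0.0000)
member 10 (5-6): L=2.0855, (cx,cy)=(0.4857,-0.8741)
solve A·x = −loads:
  F[0-1] = -955.7584 N (compression)
  F[0-2] = -167.3590 N (compression)
  F[1-2] = +941.4117 N (tension)
  F[1-3] = -996.1424 N (compression)
  F[2-3] = -895.3139 N (compression)
  F[2-4] = +709.6752 N (tension)
  F[3-4] = +677.3876 N (tension)
  F[3-5] = -1771.8082 N (compression)
  F[4-5] = +2009.5215 N (tension)
  F[4-6] = +868.1934 N (tension)
  F[5-6] = -1787.4200 N (compression)
  Rx@0 = +676.7100 N
  Ry@0 = +808.7247 N
  Ry@6 = +1562.4053 N

2009.521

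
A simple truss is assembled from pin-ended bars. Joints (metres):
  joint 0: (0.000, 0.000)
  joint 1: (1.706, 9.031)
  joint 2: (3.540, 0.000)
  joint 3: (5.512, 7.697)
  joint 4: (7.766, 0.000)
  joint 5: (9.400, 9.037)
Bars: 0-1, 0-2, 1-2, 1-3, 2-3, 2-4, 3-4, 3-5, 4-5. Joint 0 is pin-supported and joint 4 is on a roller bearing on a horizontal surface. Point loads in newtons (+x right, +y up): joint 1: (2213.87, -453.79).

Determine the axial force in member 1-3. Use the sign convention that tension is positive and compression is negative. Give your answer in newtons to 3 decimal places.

N=6 nodes, M=9 members, R=3 reactions → 2N=12, M+R=12
member 0 (0-1): L=9.1907, (cx,cy)=(0.1856,0.9826)
member 1 (0-2): L=3.5400, (cx,cy)=(1.0000,0.0000)
member 2 (1-2): L=9.2153, (cx,cy)=(0.1990,-0.9800)
member 3 (1-3): L=4.0330, (cx,cy)=(0.9437,-0.3308)
member 4 (2-3): L=7.9456, (cx,cy)=(0.2482,0.9687)
member 5 (2-4): L=4.2260, (cx,cy)=(1.0000,0.0000)
member 6 (3-4): L=8.0202, (cx,cy)=(0.2810,-0.9597)
member 7 (3-5): L=4.1124, (cx,cy)=(0.9454,0.3258)
member 8 (4-5): L=9.1835, (cx,cy)=(0.1779,0.9840)
solve A·x = −loads:
  F[0-1] = +2259.6527 N (tension)
  F[0-2] = +1794.4289 N (tension)
  F[1-2] = -2246.9062 N (compression)
  F[1-3] = -1427.6173 N (compression)
  F[2-3] = +2273.0798 N (tension)
  F[2-4] = +783.1084 N (tension)
  F[3-4] = -2786.4778 N (compression)
  F[3-5] = -0.0000 N (tension)
  F[4-5] = +0.0000 N (tension)
  Rx@0 = -2213.8700 N
  Ry@0 = -2220.3828 N
  Ry@4 = +2674.1728 N

-1427.617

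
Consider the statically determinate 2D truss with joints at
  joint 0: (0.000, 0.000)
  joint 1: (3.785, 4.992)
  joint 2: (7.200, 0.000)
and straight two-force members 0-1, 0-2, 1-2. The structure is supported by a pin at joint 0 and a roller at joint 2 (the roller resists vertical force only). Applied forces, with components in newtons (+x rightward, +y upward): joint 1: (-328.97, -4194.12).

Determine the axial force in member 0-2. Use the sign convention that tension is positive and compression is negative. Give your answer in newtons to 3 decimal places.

1352.277

N=3 nodes, M=3 members, R=3 reactions → 2N=6, M+R=6
member 0 (0-1): L=6.2647, (cx,cy)=(0.6042,0.7968)
member 1 (0-2): L=7.2000, (cx,cy)=(1.0000,0.0000)
member 2 (1-2): L=6.0483, (cx,cy)=(0.5646,-0.8254)
solve A·x = −loads:
  F[0-1] = -2782.6905 N (compression)
  F[0-2] = +1352.2769 N (tension)
  F[1-2] = -2395.0266 N (compression)
  Rx@0 = +328.9700 N
  Ry@0 = +2217.3803 N
  Ry@2 = +1976.7397 N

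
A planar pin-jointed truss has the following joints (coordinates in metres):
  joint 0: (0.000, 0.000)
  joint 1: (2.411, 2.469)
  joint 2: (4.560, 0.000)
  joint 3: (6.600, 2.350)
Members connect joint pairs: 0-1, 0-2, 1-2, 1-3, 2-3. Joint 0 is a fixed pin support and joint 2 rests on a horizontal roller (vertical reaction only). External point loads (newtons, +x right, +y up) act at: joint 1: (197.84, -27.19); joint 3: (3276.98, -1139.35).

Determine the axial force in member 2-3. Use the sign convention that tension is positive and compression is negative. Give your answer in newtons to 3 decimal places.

N=4 nodes, M=5 members, R=3 reactions → 2N=8, M+R=8
member 0 (0-1): L=3.4509, (cx,cy)=(0.6987,0.7155)
member 1 (0-2): L=4.5600, (cx,cy)=(1.0000,0.0000)
member 2 (1-2): L=3.2732, (cx,cy)=(0.6565,-0.7543)
member 3 (1-3): L=4.1907, (cx,cy)=(0.9996,-0.0284)
member 4 (2-3): L=3.1119, (cx,cy)=(0.6555,0.7552)
solve A·x = −loads:
  F[0-1] = +3204.6635 N (tension)
  F[0-2] = +1235.8713 N (tension)
  F[1-2] = -3232.5115 N (compression)
  F[1-3] = +4165.0424 N (tension)
  F[2-3] = -1352.1374 N (compression)
  Rx@0 = -3474.8200 N
  Ry@0 = -2292.8098 N
  Ry@2 = +3459.3498 N

-1352.137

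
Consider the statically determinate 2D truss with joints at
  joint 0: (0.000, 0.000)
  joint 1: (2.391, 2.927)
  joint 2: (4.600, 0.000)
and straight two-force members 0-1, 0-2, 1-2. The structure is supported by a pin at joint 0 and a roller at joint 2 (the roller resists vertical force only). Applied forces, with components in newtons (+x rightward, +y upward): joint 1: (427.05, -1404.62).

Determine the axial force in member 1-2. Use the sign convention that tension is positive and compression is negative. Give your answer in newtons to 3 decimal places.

N=3 nodes, M=3 members, R=3 reactions → 2N=6, M+R=6
member 0 (0-1): L=3.7794, (cx,cy)=(0.6326,0.7745)
member 1 (0-2): L=4.6000, (cx,cy)=(1.0000,0.0000)
member 2 (1-2): L=3.6670, (cx,cy)=(0.6024,-0.7982)
solve A·x = −loads:
  F[0-1] = -520.0956 N (compression)
  F[0-2] = +756.0794 N (tension)
  F[1-2] = -1255.1179 N (compression)
  Rx@0 = -427.0500 N
  Ry@0 = +402.7892 N
  Ry@2 = +1001.8308 N

-1255.118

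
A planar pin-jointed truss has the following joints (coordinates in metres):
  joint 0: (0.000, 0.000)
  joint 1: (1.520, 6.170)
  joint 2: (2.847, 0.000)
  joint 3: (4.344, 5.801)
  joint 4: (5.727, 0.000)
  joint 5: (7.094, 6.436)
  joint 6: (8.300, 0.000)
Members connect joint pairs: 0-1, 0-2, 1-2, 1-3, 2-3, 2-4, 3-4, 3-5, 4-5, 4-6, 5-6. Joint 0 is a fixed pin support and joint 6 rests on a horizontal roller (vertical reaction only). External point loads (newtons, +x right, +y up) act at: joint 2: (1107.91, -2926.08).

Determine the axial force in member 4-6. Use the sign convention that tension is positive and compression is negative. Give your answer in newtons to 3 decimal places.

188.073

N=7 nodes, M=11 members, R=3 reactions → 2N=14, M+R=14
member 0 (0-1): L=6.3545, (cx,cy)=(0.2392,0.9710)
member 1 (0-2): L=2.8470, (cx,cy)=(1.0000,0.0000)
member 2 (1-2): L=6.3111, (cx,cy)=(0.2103,-0.9776)
member 3 (1-3): L=2.8480, (cx,cy)=(0.9916,-0.1296)
member 4 (2-3): L=5.9910, (cx,cy)=(0.2499,0.9683)
member 5 (2-4): L=2.8800, (cx,cy)=(1.0000,0.0000)
member 6 (3-4): L=5.9636, (cx,cy)=(0.2319,-0.9727)
member 7 (3-5): L=2.8224, (cx,cy)=(0.9744,0.2250)
member 8 (4-5): L=6.5796, (cx,cy)=(0.2078,0.9782)
member 9 (4-6): L=2.5730, (cx,cy)=(1.0000,0.0000)
member 10 (5-6): L=6.5480, (cx,cy)=(0.1842,-0.9829)
solve A·x = −loads:
  F[0-1] = -1979.8753 N (compression)
  F[0-2] = +1581.4995 N (tension)
  F[1-2] = +2088.3433 N (tension)
  F[1-3] = -920.4531 N (compression)
  F[2-3] = +913.3970 N (tension)
  F[2-4] = +684.4614 N (tension)
  F[3-4] = -1131.9725 N (compression)
  F[3-5] = -433.0512 N (compression)
  F[4-5] = +1125.6759 N (tension)
  F[4-6] = +188.0732 N (tension)
  F[5-6] = -1021.1496 N (compression)
  Rx@0 = -1107.9100 N
  Ry@0 = +1922.3993 N
  Ry@6 = +1003.6807 N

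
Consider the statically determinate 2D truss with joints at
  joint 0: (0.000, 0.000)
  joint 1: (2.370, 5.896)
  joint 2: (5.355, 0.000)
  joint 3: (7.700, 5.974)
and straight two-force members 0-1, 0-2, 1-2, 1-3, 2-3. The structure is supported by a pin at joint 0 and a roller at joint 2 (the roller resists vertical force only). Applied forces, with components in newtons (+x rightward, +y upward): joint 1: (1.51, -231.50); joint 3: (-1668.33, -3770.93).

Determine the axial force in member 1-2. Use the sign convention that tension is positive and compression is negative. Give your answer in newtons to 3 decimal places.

115.411

N=4 nodes, M=5 members, R=3 reactions → 2N=8, M+R=8
member 0 (0-1): L=6.3545, (cx,cy)=(0.3730,0.9278)
member 1 (0-2): L=5.3550, (cx,cy)=(1.0000,0.0000)
member 2 (1-2): L=6.6086, (cx,cy)=(0.4517,-0.8922)
member 3 (1-3): L=5.3306, (cx,cy)=(0.9999,0.0146)
member 4 (2-3): L=6.4178, (cx,cy)=(0.3654,0.9309)
solve A·x = −loads:
  F[0-1] = -363.4609 N (compression)
  F[0-2] = -1531.2622 N (compression)
  F[1-2] = +115.4110 N (tension)
  F[1-3] = -189.2177 N (compression)
  F[2-3] = -4048.0702 N (compression)
  Rx@0 = +1666.8200 N
  Ry@0 = +337.2357 N
  Ry@2 = +3665.1943 N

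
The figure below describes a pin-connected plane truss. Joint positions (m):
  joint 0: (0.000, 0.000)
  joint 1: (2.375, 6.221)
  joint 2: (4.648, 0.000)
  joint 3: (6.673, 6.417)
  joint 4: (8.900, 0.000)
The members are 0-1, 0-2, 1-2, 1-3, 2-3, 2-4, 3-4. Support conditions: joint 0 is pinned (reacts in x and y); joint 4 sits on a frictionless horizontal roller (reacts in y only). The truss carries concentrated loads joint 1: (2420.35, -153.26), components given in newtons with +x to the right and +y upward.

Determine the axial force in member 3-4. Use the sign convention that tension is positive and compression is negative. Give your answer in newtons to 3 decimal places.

-1834.074

N=5 nodes, M=7 members, R=3 reactions → 2N=10, M+R=10
member 0 (0-1): L=6.6589, (cx,cy)=(0.3567,0.9342)
member 1 (0-2): L=4.6480, (cx,cy)=(1.0000,0.0000)
member 2 (1-2): L=6.6232, (cx,cy)=(0.3432,-0.9393)
member 3 (1-3): L=4.3025, (cx,cy)=(0.9990,0.0456)
member 4 (2-3): L=6.7289, (cx,cy)=(0.3009,0.9536)
member 5 (2-4): L=4.2520, (cx,cy)=(1.0000,0.0000)
member 6 (3-4): L=6.7925, (cx,cy)=(0.3279,-0.9447)
solve A·x = −loads:
  F[0-1] = +1690.6228 N (tension)
  F[0-2] = +1817.3667 N (tension)
  F[1-2] = -1901.2862 N (compression)
  F[1-3] = -1166.0839 N (compression)
  F[2-3] = +1872.6255 N (tension)
  F[2-4] = +601.3266 N (tension)
  F[3-4] = -1834.0740 N (compression)
  Rx@0 = -2420.3500 N
  Ry@0 = -1579.4355 N
  Ry@4 = +1732.6955 N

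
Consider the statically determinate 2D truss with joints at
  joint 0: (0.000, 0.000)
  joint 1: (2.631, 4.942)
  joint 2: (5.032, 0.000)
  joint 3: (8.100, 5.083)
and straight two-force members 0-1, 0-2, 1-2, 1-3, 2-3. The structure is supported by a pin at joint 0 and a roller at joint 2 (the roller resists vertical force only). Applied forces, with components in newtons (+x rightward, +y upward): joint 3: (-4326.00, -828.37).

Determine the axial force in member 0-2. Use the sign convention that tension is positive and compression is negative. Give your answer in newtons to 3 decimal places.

N=4 nodes, M=5 members, R=3 reactions → 2N=8, M+R=8
member 0 (0-1): L=5.5987, (cx,cy)=(0.4699,0.8827)
member 1 (0-2): L=5.0320, (cx,cy)=(1.0000,0.0000)
member 2 (1-2): L=5.4944, (cx,cy)=(0.4370,-0.8995)
member 3 (1-3): L=5.4708, (cx,cy)=(0.9997,0.0258)
member 4 (2-3): L=5.9371, (cx,cy)=(0.5167,0.8561)
solve A·x = −loads:
  F[0-1] = -4378.3536 N (compression)
  F[0-2] = -2268.4807 N (compression)
  F[1-2] = +4185.3634 N (tension)
  F[1-3] = -3887.7823 N (compression)
  F[2-3] = -850.5289 N (compression)
  Rx@0 = +4326.0000 N
  Ry@0 = +3864.7891 N
  Ry@2 = -3036.4191 N

-2268.481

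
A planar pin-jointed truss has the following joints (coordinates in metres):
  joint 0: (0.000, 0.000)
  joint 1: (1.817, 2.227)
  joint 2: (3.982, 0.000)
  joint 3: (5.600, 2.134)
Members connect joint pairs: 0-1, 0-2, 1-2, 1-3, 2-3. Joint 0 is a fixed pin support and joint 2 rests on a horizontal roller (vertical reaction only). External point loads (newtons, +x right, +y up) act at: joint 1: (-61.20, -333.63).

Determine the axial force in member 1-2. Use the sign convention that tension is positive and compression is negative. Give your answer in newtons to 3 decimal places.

-164.584

N=4 nodes, M=5 members, R=3 reactions → 2N=8, M+R=8
member 0 (0-1): L=2.8742, (cx,cy)=(0.6322,0.7748)
member 1 (0-2): L=3.9820, (cx,cy)=(1.0000,0.0000)
member 2 (1-2): L=3.1059, (cx,cy)=(0.6971,-0.7170)
member 3 (1-3): L=3.7841, (cx,cy)=(0.9997,-0.0246)
member 4 (2-3): L=2.6780, (cx,cy)=(0.6042,0.7969)
solve A·x = −loads:
  F[0-1] = -278.2831 N (compression)
  F[0-2] = +114.7240 N (tension)
  F[1-2] = -164.5837 N (compression)
  F[1-3] = +0.0000 N (tension)
  F[2-3] = -0.0000 N (compression)
  Rx@0 = +61.2000 N
  Ry@0 = +215.6206 N
  Ry@2 = +118.0094 N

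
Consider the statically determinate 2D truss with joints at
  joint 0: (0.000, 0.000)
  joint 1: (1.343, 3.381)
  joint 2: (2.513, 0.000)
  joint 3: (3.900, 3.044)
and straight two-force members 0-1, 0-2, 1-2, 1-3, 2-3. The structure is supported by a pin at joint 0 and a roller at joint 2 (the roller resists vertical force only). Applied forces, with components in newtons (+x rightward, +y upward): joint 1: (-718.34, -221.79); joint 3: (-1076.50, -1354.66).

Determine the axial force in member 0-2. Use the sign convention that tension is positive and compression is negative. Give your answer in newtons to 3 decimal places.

-1148.958

N=4 nodes, M=5 members, R=3 reactions → 2N=8, M+R=8
member 0 (0-1): L=3.6380, (cx,cy)=(0.3692,0.9294)
member 1 (0-2): L=2.5130, (cx,cy)=(1.0000,0.0000)
member 2 (1-2): L=3.5777, (cx,cy)=(0.3270,-0.9450)
member 3 (1-3): L=2.5791, (cx,cy)=(0.9914,-0.1307)
member 4 (2-3): L=3.3451, (cx,cy)=(0.4146,0.9100)
solve A·x = −loads:
  F[0-1] = -1749.5887 N (compression)
  F[0-2] = -1148.9581 N (compression)
  F[1-2] = +1546.3383 N (tension)
  F[1-3] = -436.9783 N (compression)
  F[2-3] = -1551.4039 N (compression)
  Rx@0 = +1794.8400 N
  Ry@0 = +1626.0065 N
  Ry@2 = -49.5565 N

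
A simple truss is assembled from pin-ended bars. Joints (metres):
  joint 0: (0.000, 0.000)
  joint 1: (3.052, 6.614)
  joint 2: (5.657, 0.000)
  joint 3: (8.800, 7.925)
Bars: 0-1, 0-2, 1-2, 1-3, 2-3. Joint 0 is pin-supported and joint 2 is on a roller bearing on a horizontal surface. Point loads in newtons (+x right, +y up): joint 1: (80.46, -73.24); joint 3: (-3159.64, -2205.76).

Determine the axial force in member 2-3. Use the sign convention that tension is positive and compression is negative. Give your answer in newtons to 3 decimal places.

N=4 nodes, M=5 members, R=3 reactions → 2N=8, M+R=8
member 0 (0-1): L=7.2842, (cx,cy)=(0.4190,0.9080)
member 1 (0-2): L=5.6570, (cx,cy)=(1.0000,0.0000)
member 2 (1-2): L=7.1085, (cx,cy)=(0.3665,-0.9304)
member 3 (1-3): L=5.8956, (cx,cy)=(0.9750,0.2224)
member 4 (2-3): L=8.5255, (cx,cy)=(0.3687,0.9296)
solve A·x = −loads:
  F[0-1] = -3458.7838 N (compression)
  F[0-2] = -1629.9892 N (compression)
  F[1-2] = +2680.8513 N (tension)
  F[1-3] = -2576.5914 N (compression)
  F[2-3] = -1756.5279 N (compression)
  Rx@0 = +3079.1800 N
  Ry@0 = +3140.5464 N
  Ry@2 = -861.5464 N

-1756.528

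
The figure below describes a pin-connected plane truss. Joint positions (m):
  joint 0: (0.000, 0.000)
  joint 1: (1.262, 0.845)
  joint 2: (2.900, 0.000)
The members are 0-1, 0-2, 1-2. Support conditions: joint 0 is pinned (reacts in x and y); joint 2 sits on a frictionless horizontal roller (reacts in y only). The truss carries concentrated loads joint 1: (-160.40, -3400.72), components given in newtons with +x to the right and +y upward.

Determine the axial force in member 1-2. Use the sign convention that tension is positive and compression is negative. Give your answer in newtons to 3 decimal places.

-3126.013

N=3 nodes, M=3 members, R=3 reactions → 2N=6, M+R=6
member 0 (0-1): L=1.5188, (cx,cy)=(0.8309,0.5564)
member 1 (0-2): L=2.9000, (cx,cy)=(1.0000,0.0000)
member 2 (1-2): L=1.8431, (cx,cy)=(0.8887,-0.4585)
solve A·x = −loads:
  F[0-1] = -3536.4165 N (compression)
  F[0-2] = +2778.1300 N (tension)
  F[1-2] = -3126.0135 N (compression)
  Rx@0 = +160.4000 N
  Ry@0 = +1967.5577 N
  Ry@2 = +1433.1623 N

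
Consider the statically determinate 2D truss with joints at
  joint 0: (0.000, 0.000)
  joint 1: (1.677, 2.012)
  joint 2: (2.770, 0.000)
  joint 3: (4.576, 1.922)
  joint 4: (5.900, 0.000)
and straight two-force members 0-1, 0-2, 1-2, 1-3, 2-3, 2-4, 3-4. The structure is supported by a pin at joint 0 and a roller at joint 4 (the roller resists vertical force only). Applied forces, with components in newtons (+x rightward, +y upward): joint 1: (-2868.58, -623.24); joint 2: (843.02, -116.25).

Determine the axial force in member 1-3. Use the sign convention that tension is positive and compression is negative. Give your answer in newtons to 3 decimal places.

N=5 nodes, M=7 members, R=3 reactions → 2N=10, M+R=10
member 0 (0-1): L=2.6193, (cx,cy)=(0.6403,0.7682)
member 1 (0-2): L=2.7700, (cx,cy)=(1.0000,0.0000)
member 2 (1-2): L=2.2897, (cx,cy)=(0.4774,-0.8787)
member 3 (1-3): L=2.9004, (cx,cy)=(0.9995,-0.0310)
member 4 (2-3): L=2.6374, (cx,cy)=(0.6848,0.7288)
member 5 (2-4): L=3.1300, (cx,cy)=(1.0000,0.0000)
member 6 (3-4): L=2.3339, (cx,cy)=(0.5673,-0.8235)
solve A·x = −loads:
  F[0-1] = -1934.4935 N (compression)
  F[0-2] = -786.9822 N (compression)
  F[1-2] = +940.1101 N (tension)
  F[1-3] = +1181.8078 N (tension)
  F[2-3] = -974.0378 N (compression)
  F[2-4] = -514.2438 N (compression)
  F[3-4] = +906.4882 N (tension)
  Rx@0 = +2025.5600 N
  Ry@0 = +1485.9980 N
  Ry@4 = -746.5080 N

1181.808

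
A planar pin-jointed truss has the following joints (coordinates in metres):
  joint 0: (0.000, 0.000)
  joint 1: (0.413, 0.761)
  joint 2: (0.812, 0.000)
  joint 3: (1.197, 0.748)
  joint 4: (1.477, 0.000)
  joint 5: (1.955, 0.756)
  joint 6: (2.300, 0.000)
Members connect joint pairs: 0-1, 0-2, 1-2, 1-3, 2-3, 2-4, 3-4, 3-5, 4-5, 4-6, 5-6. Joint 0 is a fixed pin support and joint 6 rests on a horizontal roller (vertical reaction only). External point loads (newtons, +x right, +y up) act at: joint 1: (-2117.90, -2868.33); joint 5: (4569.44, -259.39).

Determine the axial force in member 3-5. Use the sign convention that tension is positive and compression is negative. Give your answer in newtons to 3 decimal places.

3081.245

N=7 nodes, M=11 members, R=3 reactions → 2N=14, M+R=14
member 0 (0-1): L=0.8658, (cx,cy)=(0.4770,0.8789)
member 1 (0-2): L=0.8120, (cx,cy)=(1.0000,0.0000)
member 2 (1-2): L=0.8593, (cx,cy)=(0.4644,-0.8856)
member 3 (1-3): L=0.7841, (cx,cy)=(0.9999,-0.0166)
member 4 (2-3): L=0.8413, (cx,cy)=(0.4576,0.8891)
member 5 (2-4): L=0.6650, (cx,cy)=(1.0000,0.0000)
member 6 (3-4): L=0.7987, (cx,cy)=(0.3506,-0.9365)
member 7 (3-5): L=0.7580, (cx,cy)=(0.9999,0.0106)
member 8 (4-5): L=0.8944, (cx,cy)=(0.5344,0.8452)
member 9 (4-6): L=0.8230, (cx,cy)=(1.0000,0.0000)
member 10 (5-6): L=0.8310, (cx,cy)=(0.4152,-0.9097)
solve A·x = −loads:
  F[0-1] = -1810.1763 N (compression)
  F[0-2] = +3314.9758 N (tension)
  F[1-2] = -1478.6173 N (compression)
  F[1-3] = +1941.3341 N (tension)
  F[2-3] = +1472.8192 N (tension)
  F[2-4] = +1954.3467 N (tension)
  F[3-4] = -1329.1895 N (compression)
  F[3-5] = +3081.2449 N (tension)
  F[4-5] = +1472.7854 N (tension)
  F[4-6] = +701.2902 N (tension)
  F[5-6] = -1689.1946 N (compression)
  Rx@0 = -2451.5400 N
  Ry@0 = +1590.9798 N
  Ry@6 = +1536.7402 N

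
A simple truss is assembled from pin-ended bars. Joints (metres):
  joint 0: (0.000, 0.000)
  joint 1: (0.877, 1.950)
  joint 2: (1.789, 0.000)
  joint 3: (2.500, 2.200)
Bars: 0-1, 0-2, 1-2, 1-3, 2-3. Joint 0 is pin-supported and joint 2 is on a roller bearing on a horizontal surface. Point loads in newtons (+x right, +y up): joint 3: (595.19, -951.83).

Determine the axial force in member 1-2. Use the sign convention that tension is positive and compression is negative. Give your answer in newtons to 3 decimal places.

-1064.069

N=4 nodes, M=5 members, R=3 reactions → 2N=8, M+R=8
member 0 (0-1): L=2.1381, (cx,cy)=(0.4102,0.9120)
member 1 (0-2): L=1.7890, (cx,cy)=(1.0000,0.0000)
member 2 (1-2): L=2.1527, (cx,cy)=(0.4236,-0.9058)
member 3 (1-3): L=1.6421, (cx,cy)=(0.9883,0.1522)
member 4 (2-3): L=2.3120, (cx,cy)=(0.3075,0.9515)
solve A·x = −loads:
  F[0-1] = +1217.3256 N (tension)
  F[0-2] = +95.8793 N (tension)
  F[1-2] = -1064.0691 N (compression)
  F[1-3] = +961.3071 N (tension)
  F[2-3] = -1154.1060 N (compression)
  Rx@0 = -595.1900 N
  Ry@0 = -1110.2119 N
  Ry@2 = +2062.0419 N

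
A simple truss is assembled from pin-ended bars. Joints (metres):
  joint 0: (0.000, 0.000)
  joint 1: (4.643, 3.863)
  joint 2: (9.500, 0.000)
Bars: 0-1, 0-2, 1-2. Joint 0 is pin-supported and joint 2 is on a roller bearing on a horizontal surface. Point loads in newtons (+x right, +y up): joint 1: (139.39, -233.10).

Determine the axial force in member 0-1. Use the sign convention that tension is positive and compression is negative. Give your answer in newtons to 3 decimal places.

N=3 nodes, M=3 members, R=3 reactions → 2N=6, M+R=6
member 0 (0-1): L=6.0399, (cx,cy)=(0.7687,0.6396)
member 1 (0-2): L=9.5000, (cx,cy)=(1.0000,0.0000)
member 2 (1-2): L=6.2059, (cx,cy)=(0.7826,-0.6225)
solve A·x = −loads:
  F[0-1] = -97.7124 N (compression)
  F[0-2] = +214.5038 N (tension)
  F[1-2] = -274.0765 N (compression)
  Rx@0 = -139.3900 N
  Ry@0 = +62.4951 N
  Ry@2 = +170.6049 N

-97.712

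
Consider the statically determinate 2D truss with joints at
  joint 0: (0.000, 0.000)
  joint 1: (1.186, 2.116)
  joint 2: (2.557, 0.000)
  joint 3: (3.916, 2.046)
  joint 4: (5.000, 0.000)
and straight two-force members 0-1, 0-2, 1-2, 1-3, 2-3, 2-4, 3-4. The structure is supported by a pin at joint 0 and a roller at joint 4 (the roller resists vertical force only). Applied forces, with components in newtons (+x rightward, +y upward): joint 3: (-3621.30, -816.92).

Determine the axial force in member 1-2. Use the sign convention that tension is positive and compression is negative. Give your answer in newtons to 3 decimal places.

N=5 nodes, M=7 members, R=3 reactions → 2N=10, M+R=10
member 0 (0-1): L=2.4257, (cx,cy)=(0.4889,0.8723)
member 1 (0-2): L=2.5570, (cx,cy)=(1.0000,0.0000)
member 2 (1-2): L=2.5213, (cx,cy)=(0.5438,-0.8392)
member 3 (1-3): L=2.7309, (cx,cy)=(0.9997,-0.0256)
member 4 (2-3): L=2.4562, (cx,cy)=(0.5533,0.8330)
member 5 (2-4): L=2.4430, (cx,cy)=(1.0000,0.0000)
member 6 (3-4): L=2.3154, (cx,cy)=(0.4682,-0.8836)
solve A·x = −loads:
  F[0-1] = -1901.7541 N (compression)
  F[0-2] = -2691.4759 N (compression)
  F[1-2] = +2039.0050 N (tension)
  F[1-3] = -2039.2255 N (compression)
  F[2-3] = -2054.3076 N (compression)
  F[2-4] = -446.1164 N (compression)
  F[3-4] = +952.9033 N (tension)
  Rx@0 = +3621.3000 N
  Ry@0 = +1658.9442 N
  Ry@4 = -842.0242 N

2039.005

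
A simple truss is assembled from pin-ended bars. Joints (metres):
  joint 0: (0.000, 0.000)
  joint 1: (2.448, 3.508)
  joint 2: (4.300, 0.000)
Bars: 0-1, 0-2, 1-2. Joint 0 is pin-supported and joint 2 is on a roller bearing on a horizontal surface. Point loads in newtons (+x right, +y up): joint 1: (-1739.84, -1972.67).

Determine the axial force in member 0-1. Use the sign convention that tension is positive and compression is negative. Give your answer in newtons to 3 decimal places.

N=3 nodes, M=3 members, R=3 reactions → 2N=6, M+R=6
member 0 (0-1): L=4.2777, (cx,cy)=(0.5723,0.8201)
member 1 (0-2): L=4.3000, (cx,cy)=(1.0000,0.0000)
member 2 (1-2): L=3.9669, (cx,cy)=(0.4669,-0.8843)
solve A·x = −loads:
  F[0-1] = -2766.8638 N (compression)
  F[0-2] = -156.4487 N (compression)
  F[1-2] = +335.1025 N (tension)
  Rx@0 = +1739.8400 N
  Ry@0 = +2269.0101 N
  Ry@2 = -296.3401 N

-2766.864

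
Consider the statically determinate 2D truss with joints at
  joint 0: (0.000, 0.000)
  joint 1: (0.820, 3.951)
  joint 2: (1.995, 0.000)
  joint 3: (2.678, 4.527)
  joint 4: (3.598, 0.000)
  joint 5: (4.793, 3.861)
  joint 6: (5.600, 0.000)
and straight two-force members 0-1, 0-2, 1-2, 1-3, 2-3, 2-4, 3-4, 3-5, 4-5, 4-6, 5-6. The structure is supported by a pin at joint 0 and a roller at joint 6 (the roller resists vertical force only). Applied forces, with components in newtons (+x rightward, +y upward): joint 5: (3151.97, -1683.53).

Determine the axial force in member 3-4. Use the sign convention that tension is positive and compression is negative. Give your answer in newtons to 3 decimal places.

-2496.779

N=7 nodes, M=11 members, R=3 reactions → 2N=14, M+R=14
member 0 (0-1): L=4.0352, (cx,cy)=(0.2032,0.9791)
member 1 (0-2): L=1.9950, (cx,cy)=(1.0000,0.0000)
member 2 (1-2): L=4.1220, (cx,cy)=(0.2851,-0.9585)
member 3 (1-3): L=1.9452, (cx,cy)=(0.9552,0.2961)
member 4 (2-3): L=4.5782, (cx,cy)=(0.1492,0.9888)
member 5 (2-4): L=1.6030, (cx,cy)=(1.0000,0.0000)
member 6 (3-4): L=4.6195, (cx,cy)=(0.1992,-0.9800)
member 7 (3-5): L=2.2174, (cx,cy)=(0.9538,-0.3004)
member 8 (4-5): L=4.0417, (cx,cy)=(0.2957,0.9553)
member 9 (4-6): L=2.0020, (cx,cy)=(1.0000,0.0000)
member 10 (5-6): L=3.9444, (cx,cy)=(0.2046,-0.9788)
solve A·x = −loads:
  F[0-1] = +1971.7021 N (tension)
  F[0-2] = +2751.2965 N (tension)
  F[1-2] = -1725.4573 N (compression)
  F[1-3] = +934.4280 N (tension)
  F[2-3] = +1672.5875 N (tension)
  F[2-4] = +2009.9234 N (tension)
  F[3-4] = -2496.7792 N (compression)
  F[3-5] = +1718.6442 N (tension)
  F[4-5] = +2561.2766 N (tension)
  F[4-6] = +755.3930 N (tension)
  F[5-6] = -3692.1917 N (compression)
  Rx@0 = -3151.9700 N
  Ry@0 = -1930.5620 N
  Ry@6 = +3614.0920 N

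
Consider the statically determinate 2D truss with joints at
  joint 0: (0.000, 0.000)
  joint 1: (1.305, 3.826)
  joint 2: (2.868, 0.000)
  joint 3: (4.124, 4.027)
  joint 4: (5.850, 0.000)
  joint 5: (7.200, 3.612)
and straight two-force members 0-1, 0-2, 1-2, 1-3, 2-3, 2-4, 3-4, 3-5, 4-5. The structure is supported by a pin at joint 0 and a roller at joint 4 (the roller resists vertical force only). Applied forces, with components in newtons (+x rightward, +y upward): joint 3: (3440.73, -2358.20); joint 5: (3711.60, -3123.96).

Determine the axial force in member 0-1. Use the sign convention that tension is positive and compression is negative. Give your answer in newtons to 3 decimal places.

N=6 nodes, M=9 members, R=3 reactions → 2N=12, M+R=12
member 0 (0-1): L=4.0424, (cx,cy)=(0.3228,0.9465)
member 1 (0-2): L=2.8680, (cx,cy)=(1.0000,0.0000)
member 2 (1-2): L=4.1329, (cx,cy)=(0.3782,-0.9257)
member 3 (1-3): L=2.8262, (cx,cy)=(0.9975,0.0711)
member 4 (2-3): L=4.2183, (cx,cy)=(0.2977,0.9546)
member 5 (2-4): L=2.9820, (cx,cy)=(1.0000,0.0000)
member 6 (3-4): L=4.3813, (cx,cy)=(0.3939,-0.9191)
member 7 (3-5): L=3.1039, (cx,cy)=(0.9910,-0.1337)
member 8 (4-5): L=3.8560, (cx,cy)=(0.3501,0.9367)
solve A·x = −loads:
  F[0-1] = +4950.3856 N (tension)
  F[0-2] = +5554.2216 N (tension)
  F[1-2] = -4798.3651 N (compression)
  F[1-3] = +3421.4210 N (tension)
  F[2-3] = +4653.0411 N (tension)
  F[2-4] = +2354.1371 N (tension)
  F[3-4] = -8345.0510 N (compression)
  F[3-5] = +4687.0531 N (tension)
  F[4-5] = -2666.0072 N (compression)
  Rx@0 = -7152.3300 N
  Ry@0 = -4685.3353 N
  Ry@4 = +10167.4953 N

4950.386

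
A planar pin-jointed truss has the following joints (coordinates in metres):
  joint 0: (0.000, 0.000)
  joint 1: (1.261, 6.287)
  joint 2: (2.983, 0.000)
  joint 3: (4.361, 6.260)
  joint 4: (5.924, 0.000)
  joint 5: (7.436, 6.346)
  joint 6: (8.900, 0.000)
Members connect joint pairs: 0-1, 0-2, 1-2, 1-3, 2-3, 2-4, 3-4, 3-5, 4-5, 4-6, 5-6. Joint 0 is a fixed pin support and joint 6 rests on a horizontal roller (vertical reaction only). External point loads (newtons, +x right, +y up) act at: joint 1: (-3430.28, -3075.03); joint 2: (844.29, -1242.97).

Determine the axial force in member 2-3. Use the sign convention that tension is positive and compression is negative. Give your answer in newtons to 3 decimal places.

N=7 nodes, M=11 members, R=3 reactions → 2N=14, M+R=14
member 0 (0-1): L=6.4122, (cx,cy)=(0.1967,0.9805)
member 1 (0-2): L=2.9830, (cx,cy)=(1.0000,0.0000)
member 2 (1-2): L=6.5186, (cx,cy)=(0.2642,-0.9645)
member 3 (1-3): L=3.1001, (cx,cy)=(1.0000,-0.0087)
member 4 (2-3): L=6.4099, (cx,cy)=(0.2150,0.9766)
member 5 (2-4): L=2.9410, (cx,cy)=(1.0000,0.0000)
member 6 (3-4): L=6.4522, (cx,cy)=(0.2422,-0.9702)
member 7 (3-5): L=3.0762, (cx,cy)=(0.9996,0.0280)
member 8 (4-5): L=6.5236, (cx,cy)=(0.2318,0.9728)
member 9 (4-6): L=2.9760, (cx,cy)=(1.0000,0.0000)
member 10 (5-6): L=6.5127, (cx,cy)=(0.2248,-0.9744)
solve A·x = −loads:
  F[0-1] = -6006.1588 N (compression)
  F[0-2] = -1404.8432 N (compression)
  F[1-2] = +2904.1004 N (tension)
  F[1-3] = +1482.0170 N (tension)
  F[2-3] = -1595.2666 N (compression)
  F[2-4] = -1139.0091 N (compression)
  F[3-4] = +1640.4759 N (tension)
  F[3-5] = +741.9038 N (tension)
  F[4-5] = -1636.1678 N (compression)
  F[4-6] = -362.3951 N (compression)
  F[5-6] = +1612.1337 N (tension)
  Rx@0 = +2585.9900 N
  Ry@0 = +5888.8739 N
  Ry@6 = -1570.8739 N

-1595.267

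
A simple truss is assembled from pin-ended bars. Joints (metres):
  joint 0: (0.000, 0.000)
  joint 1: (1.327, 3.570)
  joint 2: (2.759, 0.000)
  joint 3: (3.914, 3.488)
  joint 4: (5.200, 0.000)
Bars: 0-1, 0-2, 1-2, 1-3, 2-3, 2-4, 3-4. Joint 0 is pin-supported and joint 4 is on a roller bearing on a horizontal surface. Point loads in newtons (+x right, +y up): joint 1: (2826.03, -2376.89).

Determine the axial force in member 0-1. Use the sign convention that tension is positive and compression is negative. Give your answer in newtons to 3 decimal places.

181.207

N=5 nodes, M=7 members, R=3 reactions → 2N=10, M+R=10
member 0 (0-1): L=3.8087, (cx,cy)=(0.3484,0.9373)
member 1 (0-2): L=2.7590, (cx,cy)=(1.0000,0.0000)
member 2 (1-2): L=3.8465, (cx,cy)=(0.3723,-0.9281)
member 3 (1-3): L=2.5883, (cx,cy)=(0.9995,-0.0317)
member 4 (2-3): L=3.6743, (cx,cy)=(0.3143,0.9493)
member 5 (2-4): L=2.4410, (cx,cy)=(1.0000,0.0000)
member 6 (3-4): L=3.7175, (cx,cy)=(0.3459,-0.9383)
solve A·x = −loads:
  F[0-1] = +181.2068 N (tension)
  F[0-2] = +2762.8944 N (tension)
  F[1-2] = -2683.7505 N (compression)
  F[1-3] = -1764.6549 N (compression)
  F[2-3] = +2623.8458 N (tension)
  F[2-4] = +938.9652 N (tension)
  F[3-4] = -2714.3235 N (compression)
  Rx@0 = -2826.0300 N
  Ry@0 = -169.8523 N
  Ry@4 = +2546.7423 N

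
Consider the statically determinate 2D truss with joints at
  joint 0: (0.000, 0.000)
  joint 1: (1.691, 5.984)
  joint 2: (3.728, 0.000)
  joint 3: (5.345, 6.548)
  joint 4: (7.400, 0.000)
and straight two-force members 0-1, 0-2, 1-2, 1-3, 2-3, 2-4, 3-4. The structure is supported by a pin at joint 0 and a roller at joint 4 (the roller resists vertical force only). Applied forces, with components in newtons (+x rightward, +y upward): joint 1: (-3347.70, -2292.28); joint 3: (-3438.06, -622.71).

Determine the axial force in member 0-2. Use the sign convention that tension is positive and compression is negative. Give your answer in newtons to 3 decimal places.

-4612.462

N=5 nodes, M=7 members, R=3 reactions → 2N=10, M+R=10
member 0 (0-1): L=6.2183, (cx,cy)=(0.2719,0.9623)
member 1 (0-2): L=3.7280, (cx,cy)=(1.0000,0.0000)
member 2 (1-2): L=6.3212, (cx,cy)=(0.3222,-0.9467)
member 3 (1-3): L=3.6973, (cx,cy)=(0.9883,0.1525)
member 4 (2-3): L=6.7447, (cx,cy)=(0.2397,0.9708)
member 5 (2-4): L=3.6720, (cx,cy)=(1.0000,0.0000)
member 6 (3-4): L=6.8629, (cx,cy)=(0.2994,-0.9541)
solve A·x = −loads:
  F[0-1] = -7991.8984 N (compression)
  F[0-2] = -4612.4625 N (compression)
  F[1-2] = +5599.9035 N (tension)
  F[1-3] = -637.6216 N (compression)
  F[2-3] = -5460.4236 N (compression)
  F[2-4] = -1498.7983 N (compression)
  F[3-4] = +5005.3992 N (tension)
  Rx@0 = +6785.7600 N
  Ry@0 = +7690.7229 N
  Ry@4 = -4775.7329 N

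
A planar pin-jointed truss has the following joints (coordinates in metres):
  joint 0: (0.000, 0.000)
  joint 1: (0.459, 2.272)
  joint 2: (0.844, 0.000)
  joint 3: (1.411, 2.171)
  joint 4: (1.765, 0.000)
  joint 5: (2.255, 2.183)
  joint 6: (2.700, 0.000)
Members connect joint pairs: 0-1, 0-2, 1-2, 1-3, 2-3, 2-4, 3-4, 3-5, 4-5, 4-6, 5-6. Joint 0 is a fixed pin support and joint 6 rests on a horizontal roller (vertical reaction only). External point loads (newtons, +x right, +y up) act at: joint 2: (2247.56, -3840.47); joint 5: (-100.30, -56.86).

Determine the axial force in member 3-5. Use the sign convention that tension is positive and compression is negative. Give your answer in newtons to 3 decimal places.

N=7 nodes, M=11 members, R=3 reactions → 2N=14, M+R=14
member 0 (0-1): L=2.3179, (cx,cy)=(0.1980,0.9802)
member 1 (0-2): L=0.8440, (cx,cy)=(1.0000,0.0000)
member 2 (1-2): L=2.3044, (cx,cy)=(0.1671,-0.9859)
member 3 (1-3): L=0.9573, (cx,cy)=(0.9944,-0.1055)
member 4 (2-3): L=2.2438, (cx,cy)=(0.2527,0.9675)
member 5 (2-4): L=0.9210, (cx,cy)=(1.0000,0.0000)
member 6 (3-4): L=2.1997, (cx,cy)=(0.1609,-0.9870)
member 7 (3-5): L=0.8441, (cx,cy)=(0.9999,0.0142)
member 8 (4-5): L=2.2373, (cx,cy)=(0.2190,0.9757)
member 9 (4-6): L=0.9350, (cx,cy)=(1.0000,0.0000)
member 10 (5-6): L=2.2279, (cx,cy)=(0.1997,-0.9798)
solve A·x = −loads:
  F[0-1] = -2785.5960 N (compression)
  F[0-2] = +2698.8748 N (tension)
  F[1-2] = +2880.4992 N (tension)
  F[1-3] = -1038.6635 N (compression)
  F[2-3] = +1034.0150 N (tension)
  F[2-4] = +671.2776 N (tension)
  F[3-4] = -1133.1848 N (compression)
  F[3-5] = -589.2702 N (compression)
  F[4-5] = +1146.2425 N (tension)
  F[4-6] = +237.8695 N (tension)
  F[5-6] = -1190.8945 N (compression)
  Rx@0 = -2147.2600 N
  Ry@0 = +2730.4333 N
  Ry@6 = +1166.8967 N

-589.270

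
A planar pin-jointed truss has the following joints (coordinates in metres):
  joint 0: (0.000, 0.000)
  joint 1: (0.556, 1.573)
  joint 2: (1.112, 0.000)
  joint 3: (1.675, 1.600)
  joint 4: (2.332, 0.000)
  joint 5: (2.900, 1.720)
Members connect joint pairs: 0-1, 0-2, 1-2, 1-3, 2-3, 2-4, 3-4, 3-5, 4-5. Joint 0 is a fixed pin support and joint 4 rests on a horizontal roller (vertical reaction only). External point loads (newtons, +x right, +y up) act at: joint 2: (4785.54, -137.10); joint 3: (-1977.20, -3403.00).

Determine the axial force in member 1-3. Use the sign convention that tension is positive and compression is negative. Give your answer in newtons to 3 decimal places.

-1673.678

N=6 nodes, M=9 members, R=3 reactions → 2N=12, M+R=12
member 0 (0-1): L=1.6684, (cx,cy)=(0.3333,0.9428)
member 1 (0-2): L=1.1120, (cx,cy)=(1.0000,0.0000)
member 2 (1-2): L=1.6684, (cx,cy)=(0.3333,-0.9428)
member 3 (1-3): L=1.1193, (cx,cy)=(0.9997,0.0241)
member 4 (2-3): L=1.6962, (cx,cy)=(0.3319,0.9433)
member 5 (2-4): L=1.2200, (cx,cy)=(1.0000,0.0000)
member 6 (3-4): L=1.7296, (cx,cy)=(0.3798,-0.9250)
member 7 (3-5): L=1.2309, (cx,cy)=(0.9952,0.0975)
member 8 (4-5): L=1.8114, (cx,cy)=(0.3136,0.9496)
solve A·x = −loads:
  F[0-1] = -2531.7567 N (compression)
  F[0-2] = +3652.0707 N (tension)
  F[1-2] = +2488.9370 N (tension)
  F[1-3] = -1673.6784 N (compression)
  F[2-3] = -2342.3563 N (compression)
  F[2-4] = +473.4795 N (tension)
  F[3-4] = -1246.4968 N (compression)
  F[3-5] = +0.0000 N (tension)
  F[4-5] = -0.0000 N (compression)
  Rx@0 = -2808.3400 N
  Ry@0 = +2387.0296 N
  Ry@4 = +1153.0704 N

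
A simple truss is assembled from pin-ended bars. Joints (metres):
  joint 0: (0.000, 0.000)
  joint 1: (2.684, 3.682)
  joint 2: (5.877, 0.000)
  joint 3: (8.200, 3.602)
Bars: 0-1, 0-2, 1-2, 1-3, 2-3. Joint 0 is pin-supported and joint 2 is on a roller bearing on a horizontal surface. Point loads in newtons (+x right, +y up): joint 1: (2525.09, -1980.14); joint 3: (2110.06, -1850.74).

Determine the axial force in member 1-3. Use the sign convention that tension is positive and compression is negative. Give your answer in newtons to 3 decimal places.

N=4 nodes, M=5 members, R=3 reactions → 2N=8, M+R=8
member 0 (0-1): L=4.5564, (cx,cy)=(0.5891,0.8081)
member 1 (0-2): L=5.8770, (cx,cy)=(1.0000,0.0000)
member 2 (1-2): L=4.8736, (cx,cy)=(0.6552,-0.7555)
member 3 (1-3): L=5.5166, (cx,cy)=(0.9999,-0.0145)
member 4 (2-3): L=4.2861, (cx,cy)=(0.5420,0.8404)
solve A·x = −loads:
  F[0-1] = +3132.0365 N (tension)
  F[0-2] = +2790.1966 N (tension)
  F[1-2] = -6033.9134 N (compression)
  F[1-3] = +3273.3685 N (tension)
  F[2-3] = -2145.7563 N (compression)
  Rx@0 = -4635.1500 N
  Ry@0 = -2530.9681 N
  Ry@2 = +6361.8481 N

3273.368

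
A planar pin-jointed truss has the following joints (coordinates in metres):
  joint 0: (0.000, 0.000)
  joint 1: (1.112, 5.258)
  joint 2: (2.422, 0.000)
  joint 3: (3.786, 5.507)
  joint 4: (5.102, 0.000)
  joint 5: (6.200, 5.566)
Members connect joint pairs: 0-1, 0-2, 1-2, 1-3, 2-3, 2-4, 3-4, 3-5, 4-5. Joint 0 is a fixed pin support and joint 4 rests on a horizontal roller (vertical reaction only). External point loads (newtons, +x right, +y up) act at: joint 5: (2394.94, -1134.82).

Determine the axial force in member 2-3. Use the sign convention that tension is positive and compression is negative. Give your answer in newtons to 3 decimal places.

N=6 nodes, M=9 members, R=3 reactions → 2N=12, M+R=12
member 0 (0-1): L=5.3743, (cx,cy)=(0.2069,0.9784)
member 1 (0-2): L=2.4220, (cx,cy)=(1.0000,0.0000)
member 2 (1-2): L=5.4187, (cx,cy)=(0.2418,-0.9703)
member 3 (1-3): L=2.6856, (cx,cy)=(0.9957,0.0927)
member 4 (2-3): L=5.6734, (cx,cy)=(0.2404,0.9707)
member 5 (2-4): L=2.6800, (cx,cy)=(1.0000,0.0000)
member 6 (3-4): L=5.6621, (cx,cy)=(0.2324,-0.9726)
member 7 (3-5): L=2.4147, (cx,cy)=(0.9997,0.0244)
member 8 (4-5): L=5.6733, (cx,cy)=(0.1935,0.9811)
solve A·x = −loads:
  F[0-1] = +2920.1643 N (tension)
  F[0-2] = +1790.7269 N (tension)
  F[1-2] = -2820.8786 N (compression)
  F[1-3] = +1291.7358 N (tension)
  F[2-3] = +2819.9156 N (tension)
  F[2-4] = +430.8045 N (tension)
  F[3-4] = -2871.2875 N (compression)
  F[3-5] = +2632.2783 N (tension)
  F[4-5] = -1222.2452 N (compression)
  Rx@0 = -2394.9400 N
  Ry@0 = -2856.9715 N
  Ry@4 = +3991.7915 N

2819.916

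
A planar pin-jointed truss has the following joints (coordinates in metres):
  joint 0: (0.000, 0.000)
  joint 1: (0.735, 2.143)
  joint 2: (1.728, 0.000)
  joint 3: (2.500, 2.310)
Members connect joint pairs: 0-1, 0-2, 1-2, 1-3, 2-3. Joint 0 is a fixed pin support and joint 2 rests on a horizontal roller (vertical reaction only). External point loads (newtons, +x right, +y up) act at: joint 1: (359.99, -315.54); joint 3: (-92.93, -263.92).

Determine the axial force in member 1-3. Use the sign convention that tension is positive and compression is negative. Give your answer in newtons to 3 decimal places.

N=4 nodes, M=5 members, R=3 reactions → 2N=8, M+R=8
member 0 (0-1): L=2.2655, (cx,cy)=(0.3244,0.9459)
member 1 (0-2): L=1.7280, (cx,cy)=(1.0000,0.0000)
member 2 (1-2): L=2.3619, (cx,cy)=(0.4204,-0.9073)
member 3 (1-3): L=1.7729, (cx,cy)=(0.9956,0.0942)
member 4 (2-3): L=2.4356, (cx,cy)=(0.3170,0.9484)
solve A·x = −loads:
  F[0-1] = +273.5980 N (tension)
  F[0-2] = +178.2977 N (tension)
  F[1-2] = -633.5111 N (compression)
  F[1-3] = -4.9044 N (compression)
  F[2-3] = -277.7814 N (compression)
  Rx@0 = -267.0600 N
  Ry@0 = -258.7994 N
  Ry@2 = +838.2594 N

-4.904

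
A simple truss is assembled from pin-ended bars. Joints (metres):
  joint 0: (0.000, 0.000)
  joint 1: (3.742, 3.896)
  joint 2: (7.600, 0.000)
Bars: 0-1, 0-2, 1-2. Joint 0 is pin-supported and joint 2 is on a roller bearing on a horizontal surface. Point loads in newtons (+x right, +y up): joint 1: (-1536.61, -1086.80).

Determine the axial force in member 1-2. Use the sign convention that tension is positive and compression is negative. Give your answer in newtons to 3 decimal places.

355.505

N=3 nodes, M=3 members, R=3 reactions → 2N=6, M+R=6
member 0 (0-1): L=5.4020, (cx,cy)=(0.6927,0.7212)
member 1 (0-2): L=7.6000, (cx,cy)=(1.0000,0.0000)
member 2 (1-2): L=5.4830, (cx,cy)=(0.7036,-0.7106)
solve A·x = −loads:
  F[0-1] = -1857.1506 N (compression)
  F[0-2] = -250.1450 N (compression)
  F[1-2] = +355.5049 N (tension)
  Rx@0 = +1536.6100 N
  Ry@0 = +1339.4088 N
  Ry@2 = -252.6088 N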